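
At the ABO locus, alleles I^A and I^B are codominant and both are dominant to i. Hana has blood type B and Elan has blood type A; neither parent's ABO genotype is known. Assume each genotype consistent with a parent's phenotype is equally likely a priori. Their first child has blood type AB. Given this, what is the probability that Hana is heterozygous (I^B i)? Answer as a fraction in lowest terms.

Possible genotypes: Hana ∈ {I^B I^B, I^B i}; Elan ∈ {I^A I^A, I^A i}.
Weight each parental genotype pair by prior × P(type-AB child):
  I^B I^B × I^A I^A: posterior weight 4/9.
  I^B I^B × I^A i: posterior weight 2/9.
  I^B i × I^A I^A: posterior weight 2/9.
  I^B i × I^A i: posterior weight 1/9.
Sum the posterior weight over pairs where Hana is I^B i: 1/3.

1/3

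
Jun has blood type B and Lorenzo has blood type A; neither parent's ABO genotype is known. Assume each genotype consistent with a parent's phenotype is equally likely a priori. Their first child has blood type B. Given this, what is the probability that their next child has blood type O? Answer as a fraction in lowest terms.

Possible genotypes: Jun ∈ {BB, BO}; Lorenzo ∈ {AA, AO}.
Weight each parental genotype pair by prior × P(type-B child):
  BB × AO: posterior weight 2/3; P(next child type O) = 0.
  BO × AO: posterior weight 1/3; P(next child type O) = 1/4.
Weighted sum = 1/12.

1/12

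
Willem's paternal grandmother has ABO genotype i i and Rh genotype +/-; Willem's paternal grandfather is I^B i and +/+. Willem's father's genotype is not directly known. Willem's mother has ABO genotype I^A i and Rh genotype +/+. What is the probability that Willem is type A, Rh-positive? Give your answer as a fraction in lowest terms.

3/8

Willem's father's ABO genotype from i i × I^B i: 1/2 I^B i, 1/2 i i.
Crossing each possibility with the mother I^A i and summing P(type A): 1/2·1/4 + 1/2·1/2 = 3/8.
Similarly for Rh via the father's Rh distribution: P(Rh+) = 1.
Independent loci: 3/8 × 1 = 3/8.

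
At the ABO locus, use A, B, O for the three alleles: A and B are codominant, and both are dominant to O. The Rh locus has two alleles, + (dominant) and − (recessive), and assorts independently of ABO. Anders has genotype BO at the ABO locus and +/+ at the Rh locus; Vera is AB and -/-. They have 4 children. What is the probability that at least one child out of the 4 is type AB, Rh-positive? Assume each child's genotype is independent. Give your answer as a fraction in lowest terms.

175/256

ABO cross BO × AB → 1/4 A, 1/2 B, 1/4 AB.
Rh cross +/+ × -/- → 1 Rh+; so P(type AB, Rh-positive) = 1/4 × 1 = 1/4 per child.
P(none) = (3/4)^4 = 81/256; P(at least one) = 1 − 81/256 = 175/256.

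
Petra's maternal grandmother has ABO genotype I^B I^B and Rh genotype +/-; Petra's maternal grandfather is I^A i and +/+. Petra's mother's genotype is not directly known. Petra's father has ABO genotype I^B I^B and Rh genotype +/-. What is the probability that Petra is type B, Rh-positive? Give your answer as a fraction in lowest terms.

21/32

Petra's mother's ABO genotype from I^B I^B × I^A i: 1/2 I^A I^B, 1/2 I^B i.
Crossing each possibility with the father I^B I^B and summing P(type B): 1/2·1/2 + 1/2·1 = 3/4.
Similarly for Rh via the mother's Rh distribution: P(Rh+) = 7/8.
Independent loci: 3/4 × 7/8 = 21/32.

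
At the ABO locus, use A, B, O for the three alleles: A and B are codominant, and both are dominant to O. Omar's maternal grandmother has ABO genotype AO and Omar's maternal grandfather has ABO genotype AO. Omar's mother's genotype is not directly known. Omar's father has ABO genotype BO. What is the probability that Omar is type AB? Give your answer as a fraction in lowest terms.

1/4

Omar's mother's ABO genotype from AO × AO: 1/4 AA, 1/2 AO, 1/4 OO.
Crossing each possibility with the father BO and summing P(type AB): 1/4·1/2 + 1/2·1/4 + 1/4·0 = 1/4.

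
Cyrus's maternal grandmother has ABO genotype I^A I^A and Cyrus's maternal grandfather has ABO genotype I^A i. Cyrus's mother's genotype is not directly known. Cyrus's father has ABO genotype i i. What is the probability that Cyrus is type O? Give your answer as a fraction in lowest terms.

Cyrus's mother's ABO genotype from I^A I^A × I^A i: 1/2 I^A I^A, 1/2 I^A i.
Crossing each possibility with the father i i and summing P(type O): 1/2·0 + 1/2·1/2 = 1/4.

1/4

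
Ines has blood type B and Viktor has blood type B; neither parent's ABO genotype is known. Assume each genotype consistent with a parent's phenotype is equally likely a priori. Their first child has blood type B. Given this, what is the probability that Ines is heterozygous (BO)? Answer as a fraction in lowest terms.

Possible genotypes: Ines ∈ {BB, BO}; Viktor ∈ {BB, BO}.
Weight each parental genotype pair by prior × P(type-B child):
  BB × BB: posterior weight 4/15.
  BB × BO: posterior weight 4/15.
  BO × BB: posterior weight 4/15.
  BO × BO: posterior weight 1/5.
Sum the posterior weight over pairs where Ines is BO: 7/15.

7/15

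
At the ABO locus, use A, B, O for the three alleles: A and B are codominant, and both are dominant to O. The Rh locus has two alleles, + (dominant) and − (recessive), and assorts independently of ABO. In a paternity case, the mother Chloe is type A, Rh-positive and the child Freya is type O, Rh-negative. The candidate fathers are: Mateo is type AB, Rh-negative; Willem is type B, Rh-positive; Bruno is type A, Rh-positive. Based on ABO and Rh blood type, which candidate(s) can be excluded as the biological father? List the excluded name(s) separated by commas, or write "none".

Mateo

A candidate is excluded only if no genotype consistent with his phenotype could produce a type O, Rh-negative child with a type A, Rh-positive mother.
Mateo (type AB, Rh-): no genotype consistent with that phenotype can produce a type-O Rh- child with a type-A mother.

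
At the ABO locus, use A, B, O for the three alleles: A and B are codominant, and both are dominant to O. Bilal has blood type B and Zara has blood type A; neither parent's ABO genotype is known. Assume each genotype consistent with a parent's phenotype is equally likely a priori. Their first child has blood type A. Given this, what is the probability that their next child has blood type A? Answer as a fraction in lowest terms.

5/12

Possible genotypes: Bilal ∈ {BB, BO}; Zara ∈ {AA, AO}.
Weight each parental genotype pair by prior × P(type-A child):
  BO × AA: posterior weight 2/3; P(next child type A) = 1/2.
  BO × AO: posterior weight 1/3; P(next child type A) = 1/4.
Weighted sum = 5/12.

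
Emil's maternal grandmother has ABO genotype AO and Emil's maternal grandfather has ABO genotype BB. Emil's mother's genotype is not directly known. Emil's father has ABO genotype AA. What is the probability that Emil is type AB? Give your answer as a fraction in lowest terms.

1/2

Emil's mother's ABO genotype from AO × BB: 1/2 AB, 1/2 BO.
Crossing each possibility with the father AA and summing P(type AB): 1/2·1/2 + 1/2·1/2 = 1/2.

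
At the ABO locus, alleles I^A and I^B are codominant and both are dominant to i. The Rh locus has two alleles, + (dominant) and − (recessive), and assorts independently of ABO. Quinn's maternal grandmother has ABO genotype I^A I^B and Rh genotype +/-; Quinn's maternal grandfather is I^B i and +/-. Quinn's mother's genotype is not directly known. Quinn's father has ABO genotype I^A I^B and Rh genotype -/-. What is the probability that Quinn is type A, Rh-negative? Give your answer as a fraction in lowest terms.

Quinn's mother's ABO genotype from I^A I^B × I^B i: 1/4 I^A I^B, 1/4 I^A i, 1/4 I^B I^B, 1/4 I^B i.
Crossing each possibility with the father I^A I^B and summing P(type A): 1/4·1/4 + 1/4·1/2 + 1/4·0 + 1/4·1/4 = 1/4.
Similarly for Rh via the mother's Rh distribution: P(Rh-) = 1/2.
Independent loci: 1/4 × 1/2 = 1/8.

1/8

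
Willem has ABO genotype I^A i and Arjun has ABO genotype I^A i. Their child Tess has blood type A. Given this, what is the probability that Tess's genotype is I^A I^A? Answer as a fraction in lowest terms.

Cross I^A i × I^A i → 1/4 I^A I^A, 1/2 I^A i, 1/4 i i.
Type-A genotypes among offspring: I^A I^A (1/4), I^A i (1/2); total 3/4.
P(I^A I^A | type A) = (1/4) / (3/4) = 1/3.

1/3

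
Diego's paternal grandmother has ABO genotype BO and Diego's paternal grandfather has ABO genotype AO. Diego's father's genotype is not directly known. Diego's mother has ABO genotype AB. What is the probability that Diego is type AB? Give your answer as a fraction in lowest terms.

Diego's father's ABO genotype from BO × AO: 1/4 AB, 1/4 AO, 1/4 BO, 1/4 OO.
Crossing each possibility with the mother AB and summing P(type AB): 1/4·1/2 + 1/4·1/4 + 1/4·1/4 + 1/4·0 = 1/4.

1/4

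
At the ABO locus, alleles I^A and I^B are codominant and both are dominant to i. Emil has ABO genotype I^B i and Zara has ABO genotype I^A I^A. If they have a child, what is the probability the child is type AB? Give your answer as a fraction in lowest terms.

ABO cross I^B i × I^A I^A → offspring phenotypes: 1/2 A, 1/2 AB.
So P(type AB) = 1/2.

1/2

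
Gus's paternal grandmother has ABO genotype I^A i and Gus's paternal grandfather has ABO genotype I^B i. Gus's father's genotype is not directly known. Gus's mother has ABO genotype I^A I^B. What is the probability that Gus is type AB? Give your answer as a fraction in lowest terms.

1/4

Gus's father's ABO genotype from I^A i × I^B i: 1/4 I^A I^B, 1/4 I^A i, 1/4 I^B i, 1/4 i i.
Crossing each possibility with the mother I^A I^B and summing P(type AB): 1/4·1/2 + 1/4·1/4 + 1/4·1/4 + 1/4·0 = 1/4.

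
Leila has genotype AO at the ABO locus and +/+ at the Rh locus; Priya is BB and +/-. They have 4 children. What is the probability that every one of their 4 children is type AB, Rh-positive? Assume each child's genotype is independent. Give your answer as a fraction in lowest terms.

1/16

ABO cross AO × BB → 1/2 B, 1/2 AB.
Rh cross +/+ × +/- → 1 Rh+; so P(type AB, Rh-positive) = 1/2 × 1 = 1/2 per child.
All 4 independent: (1/2)^4 = 1/16.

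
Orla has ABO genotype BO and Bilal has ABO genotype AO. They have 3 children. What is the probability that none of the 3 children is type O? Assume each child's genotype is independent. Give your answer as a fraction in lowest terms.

27/64

ABO cross BO × AO → 1/4 O, 1/4 A, 1/4 B, 1/4 AB.
So P(type O) = 1/4 per child.
P(not type O) = 3/4 for one child; (3/4)^3 = 27/64.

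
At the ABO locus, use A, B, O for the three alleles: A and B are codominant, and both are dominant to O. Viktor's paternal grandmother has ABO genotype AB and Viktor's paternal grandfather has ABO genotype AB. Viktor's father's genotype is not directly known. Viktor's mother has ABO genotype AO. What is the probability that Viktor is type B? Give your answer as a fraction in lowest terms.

Viktor's father's ABO genotype from AB × AB: 1/4 AA, 1/2 AB, 1/4 BB.
Crossing each possibility with the mother AO and summing P(type B): 1/4·0 + 1/2·1/4 + 1/4·1/2 = 1/4.

1/4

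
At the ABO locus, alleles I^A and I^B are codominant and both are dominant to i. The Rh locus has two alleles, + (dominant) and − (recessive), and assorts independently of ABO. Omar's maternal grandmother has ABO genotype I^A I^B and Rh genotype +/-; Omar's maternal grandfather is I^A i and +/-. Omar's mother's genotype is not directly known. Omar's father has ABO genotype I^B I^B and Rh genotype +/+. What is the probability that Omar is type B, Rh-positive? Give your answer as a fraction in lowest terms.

1/2

Omar's mother's ABO genotype from I^A I^B × I^A i: 1/4 I^A I^A, 1/4 I^A I^B, 1/4 I^A i, 1/4 I^B i.
Crossing each possibility with the father I^B I^B and summing P(type B): 1/4·0 + 1/4·1/2 + 1/4·1/2 + 1/4·1 = 1/2.
Similarly for Rh via the mother's Rh distribution: P(Rh+) = 1.
Independent loci: 1/2 × 1 = 1/2.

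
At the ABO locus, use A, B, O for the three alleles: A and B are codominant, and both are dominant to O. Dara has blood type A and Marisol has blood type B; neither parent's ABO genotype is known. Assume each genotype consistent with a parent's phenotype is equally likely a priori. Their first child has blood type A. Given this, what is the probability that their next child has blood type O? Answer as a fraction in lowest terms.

1/12

Possible genotypes: Dara ∈ {AA, AO}; Marisol ∈ {BB, BO}.
Weight each parental genotype pair by prior × P(type-A child):
  AA × BO: posterior weight 2/3; P(next child type O) = 0.
  AO × BO: posterior weight 1/3; P(next child type O) = 1/4.
Weighted sum = 1/12.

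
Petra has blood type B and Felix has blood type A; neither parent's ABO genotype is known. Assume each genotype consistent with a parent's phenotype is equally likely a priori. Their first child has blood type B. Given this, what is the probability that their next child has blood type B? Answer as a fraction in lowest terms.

5/12

Possible genotypes: Petra ∈ {BB, BO}; Felix ∈ {AA, AO}.
Weight each parental genotype pair by prior × P(type-B child):
  BB × AO: posterior weight 2/3; P(next child type B) = 1/2.
  BO × AO: posterior weight 1/3; P(next child type B) = 1/4.
Weighted sum = 5/12.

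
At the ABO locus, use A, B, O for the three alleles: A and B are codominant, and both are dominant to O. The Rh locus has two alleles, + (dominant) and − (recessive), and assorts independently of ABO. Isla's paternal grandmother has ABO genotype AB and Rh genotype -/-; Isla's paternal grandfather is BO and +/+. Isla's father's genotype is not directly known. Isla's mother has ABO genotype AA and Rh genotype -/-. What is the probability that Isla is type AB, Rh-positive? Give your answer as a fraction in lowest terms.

1/4

Isla's father's ABO genotype from AB × BO: 1/4 AB, 1/4 AO, 1/4 BB, 1/4 BO.
Crossing each possibility with the mother AA and summing P(type AB): 1/4·1/2 + 1/4·0 + 1/4·1 + 1/4·1/2 = 1/2.
Similarly for Rh via the father's Rh distribution: P(Rh+) = 1/2.
Independent loci: 1/2 × 1/2 = 1/4.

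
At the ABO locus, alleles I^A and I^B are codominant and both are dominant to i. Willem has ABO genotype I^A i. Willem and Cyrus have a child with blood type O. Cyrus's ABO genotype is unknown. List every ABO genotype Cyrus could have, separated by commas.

For each candidate genotype of Cyrus, check whether crossing it with I^A i can produce every observed child phenotype.
  I^A I^A → possible child types {A} ✗
  I^A I^B → possible child types {A, B, AB} ✗
  I^A i → possible child types {O, A} ✓
  I^B I^B → possible child types {B, AB} ✗
  I^B i → possible child types {O, A, B, AB} ✓
  i i → possible child types {O, A} ✓

I^A i, I^B i, i i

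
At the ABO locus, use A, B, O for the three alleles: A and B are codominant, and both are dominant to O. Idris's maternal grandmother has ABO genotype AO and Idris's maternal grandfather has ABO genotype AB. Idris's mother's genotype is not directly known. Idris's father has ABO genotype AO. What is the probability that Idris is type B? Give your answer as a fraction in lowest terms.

Idris's mother's ABO genotype from AO × AB: 1/4 AA, 1/4 AB, 1/4 AO, 1/4 BO.
Crossing each possibility with the father AO and summing P(type B): 1/4·0 + 1/4·1/4 + 1/4·0 + 1/4·1/4 = 1/8.

1/8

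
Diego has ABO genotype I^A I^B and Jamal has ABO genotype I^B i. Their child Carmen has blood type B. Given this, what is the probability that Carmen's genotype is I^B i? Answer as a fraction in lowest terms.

Cross I^A I^B × I^B i → 1/4 I^A I^B, 1/4 I^A i, 1/4 I^B I^B, 1/4 I^B i.
Type-B genotypes among offspring: I^B I^B (1/4), I^B i (1/4); total 1/2.
P(I^B i | type B) = (1/4) / (1/2) = 1/2.

1/2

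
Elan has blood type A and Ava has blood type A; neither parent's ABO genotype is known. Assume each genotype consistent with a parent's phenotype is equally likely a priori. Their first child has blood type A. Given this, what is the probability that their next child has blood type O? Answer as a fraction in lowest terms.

Possible genotypes: Elan ∈ {AA, AO}; Ava ∈ {AA, AO}.
Weight each parental genotype pair by prior × P(type-A child):
  AA × AA: posterior weight 4/15; P(next child type O) = 0.
  AA × AO: posterior weight 4/15; P(next child type O) = 0.
  AO × AA: posterior weight 4/15; P(next child type O) = 0.
  AO × AO: posterior weight 1/5; P(next child type O) = 1/4.
Weighted sum = 1/20.

1/20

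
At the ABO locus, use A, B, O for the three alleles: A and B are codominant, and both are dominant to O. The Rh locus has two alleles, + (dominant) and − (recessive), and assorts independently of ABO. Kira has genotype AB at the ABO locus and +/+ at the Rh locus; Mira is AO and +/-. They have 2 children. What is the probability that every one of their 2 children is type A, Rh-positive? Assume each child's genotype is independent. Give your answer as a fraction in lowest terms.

1/4

ABO cross AB × AO → 1/2 A, 1/4 B, 1/4 AB.
Rh cross +/+ × +/- → 1 Rh+; so P(type A, Rh-positive) = 1/2 × 1 = 1/2 per child.
All 2 independent: (1/2)^2 = 1/4.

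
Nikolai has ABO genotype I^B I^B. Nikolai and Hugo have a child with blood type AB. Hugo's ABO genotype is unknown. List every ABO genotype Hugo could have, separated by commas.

For each candidate genotype of Hugo, check whether crossing it with I^B I^B can produce every observed child phenotype.
  I^A I^A → possible child types {AB} ✓
  I^A I^B → possible child types {B, AB} ✓
  I^A i → possible child types {B, AB} ✓
  I^B I^B → possible child types {B} ✗
  I^B i → possible child types {B} ✗
  i i → possible child types {B} ✗

I^A I^A, I^A I^B, I^A i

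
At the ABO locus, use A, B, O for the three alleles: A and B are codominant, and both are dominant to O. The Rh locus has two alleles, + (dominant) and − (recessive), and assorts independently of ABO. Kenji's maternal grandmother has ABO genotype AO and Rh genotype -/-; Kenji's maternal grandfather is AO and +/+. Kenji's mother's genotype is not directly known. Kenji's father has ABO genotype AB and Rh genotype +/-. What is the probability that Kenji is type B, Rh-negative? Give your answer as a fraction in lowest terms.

Kenji's mother's ABO genotype from AO × AO: 1/4 AA, 1/2 AO, 1/4 OO.
Crossing each possibility with the father AB and summing P(type B): 1/4·0 + 1/2·1/4 + 1/4·1/2 = 1/4.
Similarly for Rh via the mother's Rh distribution: P(Rh-) = 1/4.
Independent loci: 1/4 × 1/4 = 1/16.

1/16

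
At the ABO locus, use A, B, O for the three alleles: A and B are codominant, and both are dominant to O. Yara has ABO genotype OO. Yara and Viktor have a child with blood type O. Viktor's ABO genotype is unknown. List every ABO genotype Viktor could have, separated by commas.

AO, BO, OO

For each candidate genotype of Viktor, check whether crossing it with OO can produce every observed child phenotype.
  AA → possible child types {A} ✗
  AB → possible child types {A, B} ✗
  AO → possible child types {O, A} ✓
  BB → possible child types {B} ✗
  BO → possible child types {O, B} ✓
  OO → possible child types {O} ✓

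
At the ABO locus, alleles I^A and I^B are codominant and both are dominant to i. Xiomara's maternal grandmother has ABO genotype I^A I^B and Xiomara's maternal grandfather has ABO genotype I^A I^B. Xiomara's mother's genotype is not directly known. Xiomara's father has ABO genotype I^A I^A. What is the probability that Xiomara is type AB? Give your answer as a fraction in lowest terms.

Xiomara's mother's ABO genotype from I^A I^B × I^A I^B: 1/4 I^A I^A, 1/2 I^A I^B, 1/4 I^B I^B.
Crossing each possibility with the father I^A I^A and summing P(type AB): 1/4·0 + 1/2·1/2 + 1/4·1 = 1/2.

1/2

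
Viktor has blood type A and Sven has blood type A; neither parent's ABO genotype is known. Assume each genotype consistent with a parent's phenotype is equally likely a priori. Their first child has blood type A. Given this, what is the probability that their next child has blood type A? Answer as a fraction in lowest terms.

Possible genotypes: Viktor ∈ {I^A I^A, I^A i}; Sven ∈ {I^A I^A, I^A i}.
Weight each parental genotype pair by prior × P(type-A child):
  I^A I^A × I^A I^A: posterior weight 4/15; P(next child type A) = 1.
  I^A I^A × I^A i: posterior weight 4/15; P(next child type A) = 1.
  I^A i × I^A I^A: posterior weight 4/15; P(next child type A) = 1.
  I^A i × I^A i: posterior weight 1/5; P(next child type A) = 3/4.
Weighted sum = 19/20.

19/20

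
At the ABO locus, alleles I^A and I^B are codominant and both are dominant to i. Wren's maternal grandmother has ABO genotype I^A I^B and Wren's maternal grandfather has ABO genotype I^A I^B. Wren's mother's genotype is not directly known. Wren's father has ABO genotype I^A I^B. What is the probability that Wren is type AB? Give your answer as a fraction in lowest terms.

1/2

Wren's mother's ABO genotype from I^A I^B × I^A I^B: 1/4 I^A I^A, 1/2 I^A I^B, 1/4 I^B I^B.
Crossing each possibility with the father I^A I^B and summing P(type AB): 1/4·1/2 + 1/2·1/2 + 1/4·1/2 = 1/2.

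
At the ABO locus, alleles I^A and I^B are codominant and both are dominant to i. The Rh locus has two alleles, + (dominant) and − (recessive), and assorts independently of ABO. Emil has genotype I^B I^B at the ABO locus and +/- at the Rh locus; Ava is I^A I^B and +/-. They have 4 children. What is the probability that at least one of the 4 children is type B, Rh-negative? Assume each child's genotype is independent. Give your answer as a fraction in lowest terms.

1695/4096

ABO cross I^B I^B × I^A I^B → 1/2 B, 1/2 AB.
Rh cross +/- × +/- → 3/4 Rh+, 1/4 Rh-; so P(type B, Rh-negative) = 1/2 × 1/4 = 1/8 per child.
P(none) = (7/8)^4 = 2401/4096; P(at least one) = 1 − 2401/4096 = 1695/4096.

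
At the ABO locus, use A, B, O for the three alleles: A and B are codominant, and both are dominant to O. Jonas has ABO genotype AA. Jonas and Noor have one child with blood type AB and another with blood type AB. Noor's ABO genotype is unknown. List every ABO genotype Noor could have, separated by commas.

AB, BB, BO

For each candidate genotype of Noor, check whether crossing it with AA can produce every observed child phenotype.
  AA → possible child types {A} ✗
  AB → possible child types {A, AB} ✓
  AO → possible child types {A} ✗
  BB → possible child types {AB} ✓
  BO → possible child types {A, AB} ✓
  OO → possible child types {A} ✗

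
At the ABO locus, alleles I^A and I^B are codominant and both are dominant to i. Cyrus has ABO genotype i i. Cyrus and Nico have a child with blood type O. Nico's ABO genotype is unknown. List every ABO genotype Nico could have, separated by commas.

I^A i, I^B i, i i

For each candidate genotype of Nico, check whether crossing it with i i can produce every observed child phenotype.
  I^A I^A → possible child types {A} ✗
  I^A I^B → possible child types {A, B} ✗
  I^A i → possible child types {O, A} ✓
  I^B I^B → possible child types {B} ✗
  I^B i → possible child types {O, B} ✓
  i i → possible child types {O} ✓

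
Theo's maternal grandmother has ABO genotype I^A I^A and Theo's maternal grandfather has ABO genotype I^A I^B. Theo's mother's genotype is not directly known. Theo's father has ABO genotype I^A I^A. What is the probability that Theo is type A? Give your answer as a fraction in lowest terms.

Theo's mother's ABO genotype from I^A I^A × I^A I^B: 1/2 I^A I^A, 1/2 I^A I^B.
Crossing each possibility with the father I^A I^A and summing P(type A): 1/2·1 + 1/2·1/2 = 3/4.

3/4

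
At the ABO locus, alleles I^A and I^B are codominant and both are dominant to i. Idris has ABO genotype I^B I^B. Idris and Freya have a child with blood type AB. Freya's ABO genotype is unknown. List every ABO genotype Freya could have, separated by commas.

I^A I^A, I^A I^B, I^A i

For each candidate genotype of Freya, check whether crossing it with I^B I^B can produce every observed child phenotype.
  I^A I^A → possible child types {AB} ✓
  I^A I^B → possible child types {B, AB} ✓
  I^A i → possible child types {B, AB} ✓
  I^B I^B → possible child types {B} ✗
  I^B i → possible child types {B} ✗
  i i → possible child types {B} ✗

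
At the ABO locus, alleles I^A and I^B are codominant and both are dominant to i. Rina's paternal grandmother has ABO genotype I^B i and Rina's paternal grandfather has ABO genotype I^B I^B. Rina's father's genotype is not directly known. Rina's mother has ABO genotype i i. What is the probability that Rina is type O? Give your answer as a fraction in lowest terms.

Rina's father's ABO genotype from I^B i × I^B I^B: 1/2 I^B I^B, 1/2 I^B i.
Crossing each possibility with the mother i i and summing P(type O): 1/2·0 + 1/2·1/2 = 1/4.

1/4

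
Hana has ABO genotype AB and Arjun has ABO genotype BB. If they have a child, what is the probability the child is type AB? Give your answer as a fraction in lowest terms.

1/2

ABO cross AB × BB → offspring phenotypes: 1/2 B, 1/2 AB.
So P(type AB) = 1/2.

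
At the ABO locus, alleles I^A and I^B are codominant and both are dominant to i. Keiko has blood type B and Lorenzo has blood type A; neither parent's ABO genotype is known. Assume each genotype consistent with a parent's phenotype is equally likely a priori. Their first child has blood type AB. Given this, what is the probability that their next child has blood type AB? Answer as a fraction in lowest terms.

25/36

Possible genotypes: Keiko ∈ {I^B I^B, I^B i}; Lorenzo ∈ {I^A I^A, I^A i}.
Weight each parental genotype pair by prior × P(type-AB child):
  I^B I^B × I^A I^A: posterior weight 4/9; P(next child type AB) = 1.
  I^B I^B × I^A i: posterior weight 2/9; P(next child type AB) = 1/2.
  I^B i × I^A I^A: posterior weight 2/9; P(next child type AB) = 1/2.
  I^B i × I^A i: posterior weight 1/9; P(next child type AB) = 1/4.
Weighted sum = 25/36.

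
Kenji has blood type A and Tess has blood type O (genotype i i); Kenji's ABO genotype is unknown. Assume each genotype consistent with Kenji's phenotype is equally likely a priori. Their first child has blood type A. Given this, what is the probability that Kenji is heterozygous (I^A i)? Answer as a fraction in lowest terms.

1/3

Possible genotypes: Kenji ∈ {I^A I^A, I^A i}; Tess ∈ {i i}.
Weight each parental genotype pair by prior × P(type-A child):
  I^A I^A × i i: posterior weight 2/3.
  I^A i × i i: posterior weight 1/3.
Sum the posterior weight over pairs where Kenji is I^A i: 1/3.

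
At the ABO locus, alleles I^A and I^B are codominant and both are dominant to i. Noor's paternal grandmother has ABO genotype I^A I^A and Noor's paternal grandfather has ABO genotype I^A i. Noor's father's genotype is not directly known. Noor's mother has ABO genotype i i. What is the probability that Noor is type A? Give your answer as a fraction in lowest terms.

Noor's father's ABO genotype from I^A I^A × I^A i: 1/2 I^A I^A, 1/2 I^A i.
Crossing each possibility with the mother i i and summing P(type A): 1/2·1 + 1/2·1/2 = 3/4.

3/4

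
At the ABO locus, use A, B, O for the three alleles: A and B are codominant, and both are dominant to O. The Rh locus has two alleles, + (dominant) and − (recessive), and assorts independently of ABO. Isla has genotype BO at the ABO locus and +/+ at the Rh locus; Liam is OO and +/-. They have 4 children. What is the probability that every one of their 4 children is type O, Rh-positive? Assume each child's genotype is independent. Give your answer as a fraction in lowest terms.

1/16

ABO cross BO × OO → 1/2 O, 1/2 B.
Rh cross +/+ × +/- → 1 Rh+; so P(type O, Rh-positive) = 1/2 × 1 = 1/2 per child.
All 4 independent: (1/2)^4 = 1/16.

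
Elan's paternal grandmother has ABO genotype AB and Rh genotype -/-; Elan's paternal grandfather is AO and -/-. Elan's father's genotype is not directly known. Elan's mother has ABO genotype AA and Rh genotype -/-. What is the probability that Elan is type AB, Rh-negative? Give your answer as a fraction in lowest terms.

1/4

Elan's father's ABO genotype from AB × AO: 1/4 AA, 1/4 AB, 1/4 AO, 1/4 BO.
Crossing each possibility with the mother AA and summing P(type AB): 1/4·0 + 1/4·1/2 + 1/4·0 + 1/4·1/2 = 1/4.
Similarly for Rh via the father's Rh distribution: P(Rh-) = 1.
Independent loci: 1/4 × 1 = 1/4.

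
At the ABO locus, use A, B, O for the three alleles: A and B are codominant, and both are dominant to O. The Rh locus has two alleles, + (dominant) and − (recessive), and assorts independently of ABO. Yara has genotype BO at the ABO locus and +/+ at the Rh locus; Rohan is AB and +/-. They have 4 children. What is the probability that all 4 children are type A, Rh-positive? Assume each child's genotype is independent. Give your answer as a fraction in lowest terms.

ABO cross BO × AB → 1/4 A, 1/2 B, 1/4 AB.
Rh cross +/+ × +/- → 1 Rh+; so P(type A, Rh-positive) = 1/4 × 1 = 1/4 per child.
All 4 independent: (1/4)^4 = 1/256.

1/256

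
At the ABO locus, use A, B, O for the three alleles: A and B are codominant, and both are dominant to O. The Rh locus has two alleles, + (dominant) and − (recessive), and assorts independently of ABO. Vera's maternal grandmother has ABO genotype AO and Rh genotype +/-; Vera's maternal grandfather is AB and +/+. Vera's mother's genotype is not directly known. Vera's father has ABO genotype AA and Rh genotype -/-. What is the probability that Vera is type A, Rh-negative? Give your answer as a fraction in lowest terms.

Vera's mother's ABO genotype from AO × AB: 1/4 AA, 1/4 AB, 1/4 AO, 1/4 BO.
Crossing each possibility with the father AA and summing P(type A): 1/4·1 + 1/4·1/2 + 1/4·1 + 1/4·1/2 = 3/4.
Similarly for Rh via the mother's Rh distribution: P(Rh-) = 1/4.
Independent loci: 3/4 × 1/4 = 3/16.

3/16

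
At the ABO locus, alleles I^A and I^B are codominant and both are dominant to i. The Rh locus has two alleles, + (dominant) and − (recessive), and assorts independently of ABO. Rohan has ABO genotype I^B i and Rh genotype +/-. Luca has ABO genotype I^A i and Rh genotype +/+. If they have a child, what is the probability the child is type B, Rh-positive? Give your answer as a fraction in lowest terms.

ABO cross I^B i × I^A i → offspring phenotypes: 1/4 O, 1/4 A, 1/4 B, 1/4 AB.
Rh cross +/- × +/+ → 1 Rh+.
Independent loci: P(type B, Rh-positive) = 1/4 × 1 = 1/4.

1/4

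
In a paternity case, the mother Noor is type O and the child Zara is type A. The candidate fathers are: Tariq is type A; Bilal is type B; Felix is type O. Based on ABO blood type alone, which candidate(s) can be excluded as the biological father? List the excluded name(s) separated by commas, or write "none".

Bilal, Felix

A candidate is excluded only if no genotype consistent with his phenotype could produce a type A child with a type O mother.
Bilal (type B): no genotype consistent with that phenotype can produce a type-A child with a type-O mother.
Felix (type O): no genotype consistent with that phenotype can produce a type-A child with a type-O mother.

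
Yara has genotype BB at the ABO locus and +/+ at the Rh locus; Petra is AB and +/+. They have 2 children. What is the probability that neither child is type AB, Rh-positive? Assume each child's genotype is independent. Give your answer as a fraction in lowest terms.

1/4

ABO cross BB × AB → 1/2 B, 1/2 AB.
Rh cross +/+ × +/+ → 1 Rh+; so P(type AB, Rh-positive) = 1/2 × 1 = 1/2 per child.
P(not type AB, Rh-positive) = 1/2 for one child; (1/2)^2 = 1/4.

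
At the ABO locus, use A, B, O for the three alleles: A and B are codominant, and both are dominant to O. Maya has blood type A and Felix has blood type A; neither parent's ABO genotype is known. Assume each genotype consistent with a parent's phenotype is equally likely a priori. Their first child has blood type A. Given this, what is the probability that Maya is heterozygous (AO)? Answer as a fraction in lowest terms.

Possible genotypes: Maya ∈ {AA, AO}; Felix ∈ {AA, AO}.
Weight each parental genotype pair by prior × P(type-A child):
  AA × AA: posterior weight 4/15.
  AA × AO: posterior weight 4/15.
  AO × AA: posterior weight 4/15.
  AO × AO: posterior weight 1/5.
Sum the posterior weight over pairs where Maya is AO: 7/15.

7/15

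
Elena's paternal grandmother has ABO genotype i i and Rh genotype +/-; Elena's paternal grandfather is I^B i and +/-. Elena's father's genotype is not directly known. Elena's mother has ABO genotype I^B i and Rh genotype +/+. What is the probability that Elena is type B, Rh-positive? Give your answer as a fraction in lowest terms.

5/8

Elena's father's ABO genotype from i i × I^B i: 1/2 I^B i, 1/2 i i.
Crossing each possibility with the mother I^B i and summing P(type B): 1/2·3/4 + 1/2·1/2 = 5/8.
Similarly for Rh via the father's Rh distribution: P(Rh+) = 1.
Independent loci: 5/8 × 1 = 5/8.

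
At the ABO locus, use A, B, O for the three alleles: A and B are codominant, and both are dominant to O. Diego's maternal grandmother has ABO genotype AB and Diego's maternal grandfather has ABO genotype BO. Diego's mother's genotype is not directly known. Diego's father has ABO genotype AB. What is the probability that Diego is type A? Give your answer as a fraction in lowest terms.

1/4

Diego's mother's ABO genotype from AB × BO: 1/4 AB, 1/4 AO, 1/4 BB, 1/4 BO.
Crossing each possibility with the father AB and summing P(type A): 1/4·1/4 + 1/4·1/2 + 1/4·0 + 1/4·1/4 = 1/4.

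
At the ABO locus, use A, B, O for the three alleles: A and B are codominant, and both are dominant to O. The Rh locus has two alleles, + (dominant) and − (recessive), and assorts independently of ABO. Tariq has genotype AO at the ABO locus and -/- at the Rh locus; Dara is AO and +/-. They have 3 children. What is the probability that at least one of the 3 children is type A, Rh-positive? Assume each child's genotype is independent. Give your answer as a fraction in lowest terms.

ABO cross AO × AO → 1/4 O, 3/4 A.
Rh cross -/- × +/- → 1/2 Rh+, 1/2 Rh-; so P(type A, Rh-positive) = 3/4 × 1/2 = 3/8 per child.
P(none) = (5/8)^3 = 125/512; P(at least one) = 1 − 125/512 = 387/512.

387/512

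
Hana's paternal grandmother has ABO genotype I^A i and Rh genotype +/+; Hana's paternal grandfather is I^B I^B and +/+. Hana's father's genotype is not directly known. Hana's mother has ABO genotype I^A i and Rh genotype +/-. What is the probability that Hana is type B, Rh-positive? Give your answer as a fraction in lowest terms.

Hana's father's ABO genotype from I^A i × I^B I^B: 1/2 I^A I^B, 1/2 I^B i.
Crossing each possibility with the mother I^A i and summing P(type B): 1/2·1/4 + 1/2·1/4 = 1/4.
Similarly for Rh via the father's Rh distribution: P(Rh+) = 1.
Independent loci: 1/4 × 1 = 1/4.

1/4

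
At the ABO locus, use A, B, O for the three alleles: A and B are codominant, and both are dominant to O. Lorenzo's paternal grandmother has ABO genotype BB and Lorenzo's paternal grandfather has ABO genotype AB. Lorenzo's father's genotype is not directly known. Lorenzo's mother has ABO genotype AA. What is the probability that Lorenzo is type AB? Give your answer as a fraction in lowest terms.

Lorenzo's father's ABO genotype from BB × AB: 1/2 AB, 1/2 BB.
Crossing each possibility with the mother AA and summing P(type AB): 1/2·1/2 + 1/2·1 = 3/4.

3/4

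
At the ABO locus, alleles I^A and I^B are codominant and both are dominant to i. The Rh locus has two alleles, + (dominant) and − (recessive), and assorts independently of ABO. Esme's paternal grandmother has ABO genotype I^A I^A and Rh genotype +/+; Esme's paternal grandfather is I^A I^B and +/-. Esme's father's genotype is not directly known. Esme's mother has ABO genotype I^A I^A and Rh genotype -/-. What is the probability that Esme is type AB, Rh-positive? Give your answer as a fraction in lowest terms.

3/16

Esme's father's ABO genotype from I^A I^A × I^A I^B: 1/2 I^A I^A, 1/2 I^A I^B.
Crossing each possibility with the mother I^A I^A and summing P(type AB): 1/2·0 + 1/2·1/2 = 1/4.
Similarly for Rh via the father's Rh distribution: P(Rh+) = 3/4.
Independent loci: 1/4 × 3/4 = 3/16.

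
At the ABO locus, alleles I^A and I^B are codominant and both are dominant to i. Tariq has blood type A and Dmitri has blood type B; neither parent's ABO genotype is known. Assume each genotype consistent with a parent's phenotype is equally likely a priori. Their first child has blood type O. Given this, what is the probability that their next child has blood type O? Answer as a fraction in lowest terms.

1/4

Possible genotypes: Tariq ∈ {I^A I^A, I^A i}; Dmitri ∈ {I^B I^B, I^B i}.
Weight each parental genotype pair by prior × P(type-O child):
  I^A i × I^B i: posterior weight 1; P(next child type O) = 1/4.
Weighted sum = 1/4.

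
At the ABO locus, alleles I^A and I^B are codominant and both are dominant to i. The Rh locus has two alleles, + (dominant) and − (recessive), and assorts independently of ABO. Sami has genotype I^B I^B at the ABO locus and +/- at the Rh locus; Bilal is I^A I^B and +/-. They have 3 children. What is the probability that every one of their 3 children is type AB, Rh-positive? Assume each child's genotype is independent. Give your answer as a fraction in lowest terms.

ABO cross I^B I^B × I^A I^B → 1/2 B, 1/2 AB.
Rh cross +/- × +/- → 3/4 Rh+, 1/4 Rh-; so P(type AB, Rh-positive) = 1/2 × 3/4 = 3/8 per child.
All 3 independent: (3/8)^3 = 27/512.

27/512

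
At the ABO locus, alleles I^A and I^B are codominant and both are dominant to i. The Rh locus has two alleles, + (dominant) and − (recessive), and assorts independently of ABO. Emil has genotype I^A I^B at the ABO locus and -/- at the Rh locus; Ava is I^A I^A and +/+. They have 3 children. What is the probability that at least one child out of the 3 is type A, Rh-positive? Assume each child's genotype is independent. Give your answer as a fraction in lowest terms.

7/8

ABO cross I^A I^B × I^A I^A → 1/2 A, 1/2 AB.
Rh cross -/- × +/+ → 1 Rh+; so P(type A, Rh-positive) = 1/2 × 1 = 1/2 per child.
P(none) = (1/2)^3 = 1/8; P(at least one) = 1 − 1/8 = 7/8.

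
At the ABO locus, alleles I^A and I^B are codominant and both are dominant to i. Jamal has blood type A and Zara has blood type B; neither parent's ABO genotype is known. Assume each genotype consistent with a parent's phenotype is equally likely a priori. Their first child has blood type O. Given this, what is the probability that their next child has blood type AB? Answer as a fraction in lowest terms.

1/4

Possible genotypes: Jamal ∈ {I^A I^A, I^A i}; Zara ∈ {I^B I^B, I^B i}.
Weight each parental genotype pair by prior × P(type-O child):
  I^A i × I^B i: posterior weight 1; P(next child type AB) = 1/4.
Weighted sum = 1/4.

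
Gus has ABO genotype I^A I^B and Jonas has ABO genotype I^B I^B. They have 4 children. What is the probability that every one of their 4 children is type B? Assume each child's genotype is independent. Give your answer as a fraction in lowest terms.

1/16

ABO cross I^A I^B × I^B I^B → 1/2 B, 1/2 AB.
So P(type B) = 1/2 per child.
All 4 independent: (1/2)^4 = 1/16.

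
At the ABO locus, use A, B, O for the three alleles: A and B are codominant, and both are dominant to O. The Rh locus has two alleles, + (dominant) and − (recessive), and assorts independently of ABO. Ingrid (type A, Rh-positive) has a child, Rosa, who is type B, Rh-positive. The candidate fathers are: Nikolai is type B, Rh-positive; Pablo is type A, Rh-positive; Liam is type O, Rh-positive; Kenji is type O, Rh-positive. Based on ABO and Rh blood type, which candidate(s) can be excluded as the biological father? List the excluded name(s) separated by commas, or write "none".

A candidate is excluded only if no genotype consistent with his phenotype could produce a type B, Rh-positive child with a type A, Rh-positive mother.
Pablo (type A, Rh+): no genotype consistent with that phenotype can produce a type-B Rh+ child with a type-A mother.
Liam (type O, Rh+): no genotype consistent with that phenotype can produce a type-B Rh+ child with a type-A mother.
Kenji (type O, Rh+): no genotype consistent with that phenotype can produce a type-B Rh+ child with a type-A mother.

Pablo, Liam, Kenji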